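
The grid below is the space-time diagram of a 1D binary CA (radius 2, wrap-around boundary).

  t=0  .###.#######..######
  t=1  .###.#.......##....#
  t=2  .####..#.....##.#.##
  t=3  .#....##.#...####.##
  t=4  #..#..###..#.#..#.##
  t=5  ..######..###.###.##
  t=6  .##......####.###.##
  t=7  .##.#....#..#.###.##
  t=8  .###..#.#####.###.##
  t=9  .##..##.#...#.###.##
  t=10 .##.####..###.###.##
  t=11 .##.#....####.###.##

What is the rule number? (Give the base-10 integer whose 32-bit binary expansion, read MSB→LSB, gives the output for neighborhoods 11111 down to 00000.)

619673332

  #####|.  b31=0 t=0,i=7
  ####.|.  b30=0 t=0,i=10
  ###.#|#  b29=1 t=0,i=3
  ###..|.  b28=0 t=0,i=11
  ##.##|.  b27=0 t=0,i=0
  ##.#.|#  b26=1 t=1,i=4
  ##..#|.  b25=0 t=0,i=12
  ##...|.  b24=0 t=1,i=15
  #.###|#  b23=1 t=0,i=1
  #.##.|#  b22=1 t=2,i=18
  #.#.#|#  b21=1 t=2,i=16
  #.#..|.  b20=0 t=1,i=5
  #..##|#  b19=1 t=0,i=13
  #..#.|#  b18=1 t=2,i=6
  #...#|#  b17=1 t=3,i=11
  #....|#  b16=1 t=1,i=7
  .####|.  b15=0 t=0,i=6
  .###.|#  b14=1 t=0,i=2
  .##.#|#  b13=1 t=2,i=14
  .##..|#  b12=1 t=1,i=14
  .#.##|.  b11=0 t=1,i=0
  .#.#.|#  b10=1 t=4,i=12
  .#..#|#  b9=1 t=4,i=4
  .#...|.  b8=0 t=1,i=6
  ..###|#  b7=1 t=0,i=14
  ..##.|#  b6=1 t=1,i=13
  ..#.#|#  b5=1 t=1,i=19
  ..#..|#  b4=1 t=2,i=7
  ...##|.  b3=0 t=1,i=12
  ...#.|#  b2=1 t=1,i=18
  ....#|.  b1=0 t=1,i=11
  .....|.  b0=0 t=1,i=8
  bits 00100100111011110111011011110100 = 619673332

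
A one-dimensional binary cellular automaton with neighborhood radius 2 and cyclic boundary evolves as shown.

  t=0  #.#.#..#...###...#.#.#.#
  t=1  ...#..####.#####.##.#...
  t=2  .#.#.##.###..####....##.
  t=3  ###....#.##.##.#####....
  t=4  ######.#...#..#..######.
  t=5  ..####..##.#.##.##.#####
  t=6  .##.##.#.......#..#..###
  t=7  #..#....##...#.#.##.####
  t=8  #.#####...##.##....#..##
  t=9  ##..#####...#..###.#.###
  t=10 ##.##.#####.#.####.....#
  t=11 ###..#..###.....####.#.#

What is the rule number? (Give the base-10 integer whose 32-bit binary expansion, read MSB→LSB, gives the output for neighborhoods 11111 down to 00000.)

  #####|#  b31=1 t=1,i=13
  ####.|#  b30=1 t=1,i=8
  ###.#|#  b29=1 t=1,i=9
  ###..|#  b28=1 t=0,i=13
  ##.##|#  b27=1 t=1,i=10
  ##.#.|.  b26=0 t=0,i=1
  ##..#|.  b25=0 t=2,i=11
  ##...|#  b24=1 t=0,i=14
  #.###|.  b23=0 t=1,i=11
  #.##.|.  b22=0 t=0,i=23
  #.#.#|.  b21=0 t=0,i=2
  #.#..|.  b20=0 t=0,i=4
  #..##|#  b19=1 t=1,i=5
  #..#.|#  b18=1 t=0,i=6
  #...#|#  b17=1 t=0,i=9
  #....|#  b16=1 t=1,i=22
  .####|.  b15=0 t=1,i=7
  .###.|#  b14=1 t=0,i=12
  .##.#|.  b13=0 t=0,i=0
  .##..|.  b12=0 t=2,i=22
  .#.##|.  b11=0 t=0,i=22
  .#.#.|#  b10=1 t=0,i=3
  .#..#|.  b9=0 t=0,i=5
  .#...|#  b8=1 t=0,i=8
  ..###|#  b7=1 t=0,i=11
  ..##.|.  b6=0 t=2,i=21
  ..#.#|#  b5=1 t=0,i=17
  ..#..|#  b4=1 t=0,i=7
  ...##|.  b3=0 t=0,i=10
  ...#.|.  b2=0 t=0,i=16
  ....#|#  b1=1 t=1,i=1
  .....|.  b0=0 t=1,i=0
  bits 11111001000011110100010110110010 = 4178527666

4178527666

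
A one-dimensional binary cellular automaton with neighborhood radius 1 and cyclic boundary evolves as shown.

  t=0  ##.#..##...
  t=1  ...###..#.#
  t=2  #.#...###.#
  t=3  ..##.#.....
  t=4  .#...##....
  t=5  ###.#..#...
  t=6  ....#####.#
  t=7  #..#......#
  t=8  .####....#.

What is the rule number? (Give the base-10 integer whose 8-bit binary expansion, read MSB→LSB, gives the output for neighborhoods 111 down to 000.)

  ### -> .   bit 7 = 0  t=1,i=4
  ##. -> .   bit 6 = 0  t=0,i=1
  #.# -> .   bit 5 = 0  t=0,i=2
  #.. -> #   bit 4 = 1  t=0,i=4
  .## -> .   bit 3 = 0  t=0,i=0
  .#. -> #   bit 2 = 1  t=0,i=3
  ..# -> #   bit 1 = 1  t=0,i=5
  ... -> .   bit 0 = 0  t=0,i=9
  bits 00010110 = 22

22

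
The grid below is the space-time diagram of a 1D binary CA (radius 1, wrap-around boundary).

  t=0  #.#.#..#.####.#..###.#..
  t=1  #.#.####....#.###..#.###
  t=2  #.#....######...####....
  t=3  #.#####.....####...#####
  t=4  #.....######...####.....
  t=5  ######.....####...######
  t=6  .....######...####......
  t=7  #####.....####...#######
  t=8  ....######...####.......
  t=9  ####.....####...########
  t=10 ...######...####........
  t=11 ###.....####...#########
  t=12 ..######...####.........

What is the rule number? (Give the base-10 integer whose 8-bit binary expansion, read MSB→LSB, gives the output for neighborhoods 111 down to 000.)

  [7] ### => .  t=0,i=10
  [6] ##. => #  t=0,i=12
  [5] #.# => .  t=0,i=1
  [4] #.. => #  t=0,i=5
  [3] .## => .  t=0,i=9
  [2] .#. => #  t=0,i=0
  [1] ..# => #  t=0,i=6
  [0] ... => #  t=1,i=9
  bits 01010111 = 87

87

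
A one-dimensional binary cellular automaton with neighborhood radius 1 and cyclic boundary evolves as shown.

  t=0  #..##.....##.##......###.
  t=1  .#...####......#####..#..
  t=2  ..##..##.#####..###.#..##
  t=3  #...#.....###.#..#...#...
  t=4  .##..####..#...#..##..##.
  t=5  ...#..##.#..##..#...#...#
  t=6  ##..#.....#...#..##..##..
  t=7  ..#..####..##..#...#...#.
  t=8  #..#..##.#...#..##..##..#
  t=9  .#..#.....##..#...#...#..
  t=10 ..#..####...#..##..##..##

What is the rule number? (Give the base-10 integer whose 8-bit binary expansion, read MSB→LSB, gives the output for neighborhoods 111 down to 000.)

145

  [7] ### => #  t=0,i=22
  [6] ##. => .  t=0,i=4
  [5] #.# => .  t=0,i=12
  [4] #.. => #  t=0,i=1
  [3] .## => .  t=0,i=3
  [2] .#. => .  t=0,i=0
  [1] ..# => .  t=0,i=2
  [0] ... => #  t=0,i=6
  bits 10010001 = 145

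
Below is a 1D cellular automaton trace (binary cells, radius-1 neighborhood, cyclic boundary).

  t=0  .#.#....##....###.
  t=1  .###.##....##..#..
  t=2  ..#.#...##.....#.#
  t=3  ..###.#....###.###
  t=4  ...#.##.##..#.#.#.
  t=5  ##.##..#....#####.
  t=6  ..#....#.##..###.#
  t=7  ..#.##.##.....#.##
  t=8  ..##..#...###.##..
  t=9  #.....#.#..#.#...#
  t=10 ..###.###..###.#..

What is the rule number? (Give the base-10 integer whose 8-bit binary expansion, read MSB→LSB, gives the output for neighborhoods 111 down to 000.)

  ### -> #   bit 7 = 1  t=0,i=15
  ##. -> .   bit 6 = 0  t=0,i=9
  #.# -> #   bit 5 = 1  t=0,i=2
  #.. -> .   bit 4 = 0  t=0,i=4
  .## -> .   bit 3 = 0  t=0,i=8
  .#. -> #   bit 2 = 1  t=0,i=1
  ..# -> .   bit 1 = 0  t=0,i=0
  ... -> #   bit 0 = 1  t=0,i=5
  bits 10100101 = 165

165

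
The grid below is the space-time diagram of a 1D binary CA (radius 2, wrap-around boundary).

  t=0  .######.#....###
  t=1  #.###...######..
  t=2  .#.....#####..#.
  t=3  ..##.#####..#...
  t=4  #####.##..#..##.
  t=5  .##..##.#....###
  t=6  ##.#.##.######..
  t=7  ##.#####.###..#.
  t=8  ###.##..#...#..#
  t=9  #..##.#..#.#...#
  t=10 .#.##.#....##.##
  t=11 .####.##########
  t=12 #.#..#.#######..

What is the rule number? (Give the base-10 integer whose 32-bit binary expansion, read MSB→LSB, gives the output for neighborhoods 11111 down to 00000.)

2322704846

  nb #####: next=#  (t=0,i=3, bit31=1)
  nb ####.: next=.  (t=0,i=5, bit30=0)
  nb ###.#: next=.  (t=0,i=6, bit29=0)
  nb ###..: next=.  (t=1,i=4, bit28=0)
  nb ##.##: next=#  (t=0,i=0, bit27=1)
  nb ##.#.: next=.  (t=0,i=7, bit26=0)
  nb ##..#: next=#  (t=1,i=14, bit25=1)
  nb ##...: next=.  (t=1,i=5, bit24=0)
  nb #.###: next=.  (t=0,i=1, bit23=0)
  nb #.##.: next=#  (t=4,i=6, bit22=1)
  nb #.#.#: next=#  (t=6,i=3, bit21=1)
  nb #.#..: next=#  (t=0,i=8, bit20=1)
  nb #..##: next=.  (t=4,i=12, bit19=0)
  nb #..#.: next=.  (t=1,i=15, bit18=0)
  nb #...#: next=.  (t=1,i=6, bit17=0)
  nb #....: next=#  (t=0,i=10, bit16=1)
  nb .####: next=#  (t=0,i=2, bit15=1)
  nb .###.: next=.  (t=0,i=14, bit14=0)
  nb .##.#: next=#  (t=3,i=3, bit13=1)
  nb .##..: next=.  (t=4,i=7, bit12=0)
  nb .#.##: next=#  (t=1,i=1, bit11=1)
  nb .#.#.: next=.  (t=9,i=10, bit10=0)
  nb .#..#: next=.  (t=2,i=15, bit9=0)
  nb .#...: next=#  (t=0,i=9, bit8=1)
  nb ..###: next=#  (t=0,i=13, bit7=1)
  nb ..##.: next=#  (t=3,i=2, bit6=1)
  nb ..#.#: next=.  (t=1,i=0, bit5=0)
  nb ..#..: next=.  (t=2,i=1, bit4=0)
  nb ...##: next=#  (t=0,i=12, bit3=1)
  nb ...#.: next=#  (t=8,i=11, bit2=1)
  nb ....#: next=#  (t=0,i=11, bit1=1)
  nb .....: next=.  (t=2,i=4, bit0=0)
  bits 10001010011100011010100111001110 = 2322704846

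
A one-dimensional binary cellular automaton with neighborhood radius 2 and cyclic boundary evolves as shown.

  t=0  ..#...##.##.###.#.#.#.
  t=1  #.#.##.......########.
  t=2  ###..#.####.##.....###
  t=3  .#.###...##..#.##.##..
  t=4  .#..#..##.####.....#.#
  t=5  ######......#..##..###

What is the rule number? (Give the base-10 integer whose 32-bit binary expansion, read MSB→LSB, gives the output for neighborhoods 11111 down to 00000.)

1714902713

  [31] ##### => .  t=1,i=15
  [30] ####. => #  t=1,i=19
  [29] ###.# => #  t=0,i=14
  [28] ###.. => .  t=2,i=2
  [27] ##.## => .  t=0,i=8
  [26] ##.#. => #  t=0,i=15
  [25] ##..# => #  t=2,i=3
  [24] ##... => .  t=1,i=6
  [23] #.### => .  t=0,i=12
  [22] #.##. => .  t=0,i=9
  [21] #.#.# => #  t=0,i=16
  [20] #.#.. => #  t=0,i=20
  [19] #..## => .  t=4,i=6
  [18] #..#. => #  t=2,i=4
  [17] #...# => #  t=0,i=0
  [16] #.... => #  t=1,i=7
  [15] .#### => .  t=1,i=14
  [14] .###. => #  t=0,i=13
  [13] .##.# => .  t=0,i=7
  [12] .##.. => #  t=1,i=5
  [11] .#.## => .  t=1,i=3
  [10] .#.#. => #  t=0,i=17
  [9] .#..# => #  t=4,i=2
  [8] .#... => .  t=0,i=3
  [7] ..### => #  t=1,i=13
  [6] ..##. => .  t=0,i=6
  [5] ..#.# => #  t=2,i=5
  [4] ..#.. => #  t=0,i=2
  [3] ...## => #  t=0,i=5
  [2] ...#. => .  t=0,i=1
  [1] ....# => .  t=1,i=11
  [0] ..... => #  t=1,i=8
  bits 01100110001101110101011010111001 = 1714902713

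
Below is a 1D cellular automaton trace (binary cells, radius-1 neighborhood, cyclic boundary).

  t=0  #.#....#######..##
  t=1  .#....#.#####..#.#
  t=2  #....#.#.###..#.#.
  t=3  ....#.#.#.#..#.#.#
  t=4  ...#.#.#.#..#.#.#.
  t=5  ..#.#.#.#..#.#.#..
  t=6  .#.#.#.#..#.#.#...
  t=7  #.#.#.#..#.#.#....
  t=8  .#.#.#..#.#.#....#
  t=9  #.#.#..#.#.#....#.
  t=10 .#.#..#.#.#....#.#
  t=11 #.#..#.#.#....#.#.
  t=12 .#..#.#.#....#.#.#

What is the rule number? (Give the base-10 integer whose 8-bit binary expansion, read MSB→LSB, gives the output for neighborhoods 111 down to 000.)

  ### -> #   bit 7 = 1  t=0,i=8
  ##. -> .   bit 6 = 0  t=0,i=0
  #.# -> #   bit 5 = 1  t=0,i=1
  #.. -> .   bit 4 = 0  t=0,i=3
  .## -> .   bit 3 = 0  t=0,i=7
  .#. -> .   bit 2 = 0  t=0,i=2
  ..# -> #   bit 1 = 1  t=0,i=6
  ... -> .   bit 0 = 0  t=0,i=4
  bits 10100010 = 162

162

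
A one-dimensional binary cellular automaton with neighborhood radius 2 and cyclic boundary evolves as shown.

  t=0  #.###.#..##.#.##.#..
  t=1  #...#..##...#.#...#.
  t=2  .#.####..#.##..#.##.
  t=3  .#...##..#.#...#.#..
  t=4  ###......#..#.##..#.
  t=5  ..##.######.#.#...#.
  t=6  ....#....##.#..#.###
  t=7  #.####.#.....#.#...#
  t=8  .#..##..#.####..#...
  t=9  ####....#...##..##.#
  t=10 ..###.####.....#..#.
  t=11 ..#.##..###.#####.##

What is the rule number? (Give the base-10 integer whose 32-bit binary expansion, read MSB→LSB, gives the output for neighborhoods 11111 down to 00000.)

2036859831

  nb #####: next=.  (t=5,i=7, bit31=0)
  nb ####.: next=#  (t=2,i=5, bit30=1)
  nb ###.#: next=#  (t=0,i=4, bit29=1)
  nb ###..: next=#  (t=2,i=6, bit28=1)
  nb ##.##: next=#  (t=5,i=4, bit27=1)
  nb ##.#.: next=.  (t=0,i=5, bit26=0)
  nb ##..#: next=.  (t=2,i=7, bit25=0)
  nb ##...: next=#  (t=1,i=9, bit24=1)
  nb #.###: next=.  (t=0,i=2, bit23=0)
  nb #.##.: next=#  (t=0,i=14, bit22=1)
  nb #.#.#: next=#  (t=0,i=12, bit21=1)
  nb #.#..: next=.  (t=0,i=6, bit20=0)
  nb #..##: next=#  (t=0,i=8, bit19=1)
  nb #..#.: next=.  (t=0,i=19, bit18=0)
  nb #...#: next=.  (t=1,i=2, bit17=0)
  nb #....: next=.  (t=4,i=4, bit16=0)
  nb .####: next=.  (t=2,i=4, bit15=0)
  nb .###.: next=.  (t=0,i=3, bit14=0)
  nb .##.#: next=.  (t=0,i=10, bit13=0)
  nb .##..: next=.  (t=1,i=8, bit12=0)
  nb .#.##: next=.  (t=0,i=1, bit11=0)
  nb .#.#.: next=.  (t=1,i=13, bit10=0)
  nb .#..#: next=#  (t=0,i=7, bit9=1)
  nb .#...: next=#  (t=1,i=1, bit8=1)
  nb ..###: next=#  (t=10,i=2, bit7=1)
  nb ..##.: next=.  (t=0,i=9, bit6=0)
  nb ..#.#: next=#  (t=0,i=0, bit5=1)
  nb ..#..: next=#  (t=1,i=4, bit4=1)
  nb ...##: next=.  (t=3,i=4, bit3=0)
  nb ...#.: next=#  (t=1,i=3, bit2=1)
  nb ....#: next=#  (t=4,i=7, bit1=1)
  nb .....: next=#  (t=4,i=5, bit0=1)
  bits 01111001011010000000001110110111 = 2036859831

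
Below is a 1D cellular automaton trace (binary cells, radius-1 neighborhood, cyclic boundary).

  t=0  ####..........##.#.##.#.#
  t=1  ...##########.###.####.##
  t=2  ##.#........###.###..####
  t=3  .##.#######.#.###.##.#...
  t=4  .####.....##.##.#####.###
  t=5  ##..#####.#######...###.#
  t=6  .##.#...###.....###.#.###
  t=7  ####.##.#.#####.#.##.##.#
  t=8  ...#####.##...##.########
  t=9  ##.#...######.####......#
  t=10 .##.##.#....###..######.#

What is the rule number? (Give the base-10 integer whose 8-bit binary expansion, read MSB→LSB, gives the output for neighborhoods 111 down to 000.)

  [7] ### => .  t=0,i=0
  [6] ##. => #  t=0,i=3
  [5] #.# => #  t=0,i=16
  [4] #.. => #  t=0,i=4
  [3] .## => #  t=0,i=14
  [2] .#. => .  t=0,i=17
  [1] ..# => .  t=0,i=13
  [0] ... => #  t=0,i=5
  bits 01111001 = 121

121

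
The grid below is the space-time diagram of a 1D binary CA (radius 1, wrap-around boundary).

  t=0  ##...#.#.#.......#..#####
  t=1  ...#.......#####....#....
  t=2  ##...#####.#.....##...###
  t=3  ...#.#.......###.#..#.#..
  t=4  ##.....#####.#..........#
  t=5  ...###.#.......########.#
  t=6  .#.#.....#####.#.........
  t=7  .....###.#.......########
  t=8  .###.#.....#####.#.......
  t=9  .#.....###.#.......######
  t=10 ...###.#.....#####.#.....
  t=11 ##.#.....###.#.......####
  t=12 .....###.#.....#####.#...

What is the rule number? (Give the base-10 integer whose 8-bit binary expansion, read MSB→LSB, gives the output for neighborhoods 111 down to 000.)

9

  [7] ### => .  t=0,i=0
  [6] ##. => .  t=0,i=1
  [5] #.# => .  t=0,i=6
  [4] #.. => .  t=0,i=2
  [3] .## => #  t=0,i=20
  [2] .#. => .  t=0,i=5
  [1] ..# => .  t=0,i=4
  [0] ... => #  t=0,i=3
  bits 00001001 = 9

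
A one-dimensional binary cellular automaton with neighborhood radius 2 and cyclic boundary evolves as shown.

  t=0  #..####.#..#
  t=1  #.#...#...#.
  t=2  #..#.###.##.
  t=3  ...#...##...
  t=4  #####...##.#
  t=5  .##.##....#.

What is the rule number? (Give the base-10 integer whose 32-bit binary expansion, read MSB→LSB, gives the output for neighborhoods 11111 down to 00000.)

  [31] ##### => #  t=4,i=1
  [30] ####. => .  t=0,i=5
  [29] ###.# => #  t=0,i=6
  [28] ###.. => #  t=4,i=4
  [27] ##.## => #  t=2,i=8
  [26] ##.#. => .  t=0,i=7
  [25] ##..# => .  t=0,i=1
  [24] ##... => #  t=3,i=9
  [23] #.### => .  t=2,i=5
  [22] #.##. => .  t=2,i=9
  [21] #.#.# => #  t=1,i=0
  [20] #.#.. => .  t=0,i=8
  [19] #..## => #  t=0,i=2
  [18] #..#. => .  t=2,i=2
  [17] #...# => .  t=1,i=4
  [16] #.... => .  t=3,i=10
  [15] .#### => .  t=0,i=4
  [14] .###. => .  t=2,i=6
  [13] .##.# => .  t=2,i=10
  [12] .##.. => #  t=0,i=0
  [11] .#.## => .  t=2,i=4
  [10] .#.#. => .  t=1,i=1
  [9] .#..# => .  t=0,i=9
  [8] .#... => #  t=1,i=3
  [7] ..### => .  t=0,i=3
  [6] ..##. => .  t=0,i=11
  [5] ..#.# => #  t=1,i=10
  [4] ..#.. => #  t=1,i=6
  [3] ...## => .  t=3,i=6
  [2] ...#. => #  t=1,i=5
  [1] ....# => #  t=3,i=1
  [0] ..... => #  t=3,i=0
  bits 10111001001010000001000100110111 = 3106410807

3106410807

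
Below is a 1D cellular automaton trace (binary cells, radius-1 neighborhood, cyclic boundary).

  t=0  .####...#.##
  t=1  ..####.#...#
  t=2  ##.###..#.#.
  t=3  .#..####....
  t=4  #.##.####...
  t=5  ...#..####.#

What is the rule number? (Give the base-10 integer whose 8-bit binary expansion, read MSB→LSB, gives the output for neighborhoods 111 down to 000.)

210

  ### -> #   bit 7 = 1  t=0,i=2
  ##. -> #   bit 6 = 1  t=0,i=4
  #.# -> .   bit 5 = 0  t=0,i=0
  #.. -> #   bit 4 = 1  t=0,i=5
  .## -> .   bit 3 = 0  t=0,i=1
  .#. -> .   bit 2 = 0  t=0,i=8
  ..# -> #   bit 1 = 1  t=0,i=7
  ... -> .   bit 0 = 0  t=0,i=6
  bits 11010010 = 210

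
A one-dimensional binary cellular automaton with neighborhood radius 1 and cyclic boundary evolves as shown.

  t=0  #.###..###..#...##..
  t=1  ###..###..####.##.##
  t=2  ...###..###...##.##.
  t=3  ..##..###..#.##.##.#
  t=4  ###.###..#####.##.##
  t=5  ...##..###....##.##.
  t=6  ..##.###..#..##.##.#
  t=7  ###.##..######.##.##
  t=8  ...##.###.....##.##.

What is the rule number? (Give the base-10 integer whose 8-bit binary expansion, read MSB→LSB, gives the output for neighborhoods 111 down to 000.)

  ### -> .   bit 7 = 0  t=0,i=3
  ##. -> .   bit 6 = 0  t=0,i=4
  #.# -> #   bit 5 = 1  t=0,i=1
  #.. -> #   bit 4 = 1  t=0,i=5
  .## -> #   bit 3 = 1  t=0,i=2
  .#. -> #   bit 2 = 1  t=0,i=0
  ..# -> #   bit 1 = 1  t=0,i=6
  ... -> .   bit 0 = 0  t=0,i=14
  bits 00111110 = 62

62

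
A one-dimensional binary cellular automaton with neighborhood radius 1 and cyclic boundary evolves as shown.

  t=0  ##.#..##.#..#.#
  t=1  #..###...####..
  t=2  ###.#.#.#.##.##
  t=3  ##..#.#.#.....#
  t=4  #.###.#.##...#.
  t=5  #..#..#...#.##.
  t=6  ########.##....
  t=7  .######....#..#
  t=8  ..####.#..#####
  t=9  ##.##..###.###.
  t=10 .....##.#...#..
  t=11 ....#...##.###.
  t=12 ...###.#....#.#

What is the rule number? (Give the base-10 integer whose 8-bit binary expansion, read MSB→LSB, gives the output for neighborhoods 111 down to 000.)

150

  [7] ### => #  t=0,i=0
  [6] ##. => .  t=0,i=1
  [5] #.# => .  t=0,i=2
  [4] #.. => #  t=0,i=4
  [3] .## => .  t=0,i=6
  [2] .#. => #  t=0,i=3
  [1] ..# => #  t=0,i=5
  [0] ... => .  t=1,i=7
  bits 10010110 = 150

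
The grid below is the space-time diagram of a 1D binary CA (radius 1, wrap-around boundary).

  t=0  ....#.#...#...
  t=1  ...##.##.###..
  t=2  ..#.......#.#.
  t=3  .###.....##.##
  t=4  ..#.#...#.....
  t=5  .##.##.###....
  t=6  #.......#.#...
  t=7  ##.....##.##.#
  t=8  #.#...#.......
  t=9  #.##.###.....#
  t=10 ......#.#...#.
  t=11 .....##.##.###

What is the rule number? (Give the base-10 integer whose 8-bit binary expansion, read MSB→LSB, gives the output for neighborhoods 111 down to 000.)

  ### -> #   bit 7 = 1  t=1,i=10
  ##. -> .   bit 6 = 0  t=1,i=4
  #.# -> .   bit 5 = 0  t=0,i=5
  #.. -> #   bit 4 = 1  t=0,i=7
  .## -> .   bit 3 = 0  t=1,i=3
  .#. -> #   bit 2 = 1  t=0,i=4
  ..# -> #   bit 1 = 1  t=0,i=3
  ... -> .   bit 0 = 0  t=0,i=0
  bits 10010110 = 150

150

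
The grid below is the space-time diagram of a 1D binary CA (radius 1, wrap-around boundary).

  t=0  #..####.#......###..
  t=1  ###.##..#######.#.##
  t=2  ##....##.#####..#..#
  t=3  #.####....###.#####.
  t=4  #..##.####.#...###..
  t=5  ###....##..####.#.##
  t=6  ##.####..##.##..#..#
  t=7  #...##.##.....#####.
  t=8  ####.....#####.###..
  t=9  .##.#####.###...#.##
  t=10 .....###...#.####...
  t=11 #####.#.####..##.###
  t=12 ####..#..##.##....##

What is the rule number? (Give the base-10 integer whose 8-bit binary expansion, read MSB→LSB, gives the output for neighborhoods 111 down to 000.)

  ### -> #   bit 7 = 1  t=0,i=4
  ##. -> .   bit 6 = 0  t=0,i=6
  #.# -> .   bit 5 = 0  t=0,i=7
  #.. -> #   bit 4 = 1  t=0,i=1
  .## -> .   bit 3 = 0  t=0,i=3
  .#. -> #   bit 2 = 1  t=0,i=0
  ..# -> #   bit 1 = 1  t=0,i=2
  ... -> #   bit 0 = 1  t=0,i=10
  bits 10010111 = 151

151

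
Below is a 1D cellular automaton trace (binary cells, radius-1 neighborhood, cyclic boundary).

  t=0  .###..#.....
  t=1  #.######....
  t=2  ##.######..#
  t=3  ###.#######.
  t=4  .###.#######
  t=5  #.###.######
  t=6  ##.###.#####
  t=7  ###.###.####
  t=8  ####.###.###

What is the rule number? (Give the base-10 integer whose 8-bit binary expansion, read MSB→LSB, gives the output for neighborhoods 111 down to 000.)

246

  ### -> #   bit 7 = 1  t=0,i=2
  ##. -> #   bit 6 = 1  t=0,i=3
  #.# -> #   bit 5 = 1  t=1,i=1
  #.. -> #   bit 4 = 1  t=0,i=4
  .## -> .   bit 3 = 0  t=0,i=1
  .#. -> #   bit 2 = 1  t=0,i=6
  ..# -> #   bit 1 = 1  t=0,i=0
  ... -> .   bit 0 = 0  t=0,i=8
  bits 11110110 = 246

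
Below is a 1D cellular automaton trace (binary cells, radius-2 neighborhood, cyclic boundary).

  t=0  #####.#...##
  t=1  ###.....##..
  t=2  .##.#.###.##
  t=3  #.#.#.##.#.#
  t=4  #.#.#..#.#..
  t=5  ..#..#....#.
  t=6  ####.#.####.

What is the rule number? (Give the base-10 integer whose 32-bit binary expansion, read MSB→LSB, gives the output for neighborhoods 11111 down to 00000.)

  nb #####: next=#  (t=0,i=0, bit31=1)
  nb ####.: next=.  (t=0,i=3, bit30=0)
  nb ###.#: next=.  (t=0,i=4, bit29=0)
  nb ###..: next=#  (t=1,i=2, bit28=1)
  nb ##.##: next=#  (t=2,i=0, bit27=1)
  nb ##.#.: next=.  (t=0,i=5, bit26=0)
  nb ##..#: next=#  (t=1,i=10, bit25=1)
  nb ##...: next=.  (t=1,i=3, bit24=0)
  nb #.###: next=#  (t=2,i=6, bit23=1)
  nb #.##.: next=.  (t=2,i=1, bit22=0)
  nb #.#.#: next=#  (t=2,i=4, bit21=1)
  nb #.#..: next=.  (t=0,i=6, bit20=0)
  nb #..##: next=#  (t=1,i=11, bit19=1)
  nb #..#.: next=.  (t=4,i=6, bit18=0)
  nb #...#: next=#  (t=0,i=8, bit17=1)
  nb #....: next=#  (t=1,i=4, bit16=1)
  nb .####: next=.  (t=0,i=11, bit15=0)
  nb .###.: next=#  (t=1,i=1, bit14=1)
  nb .##.#: next=#  (t=2,i=2, bit13=1)
  nb .##..: next=.  (t=1,i=9, bit12=0)
  nb .#.##: next=.  (t=2,i=5, bit11=0)
  nb .#.#.: next=.  (t=3,i=3, bit10=0)
  nb .#..#: next=#  (t=4,i=5, bit9=1)
  nb .#...: next=.  (t=0,i=7, bit8=0)
  nb ..###: next=.  (t=0,i=10, bit7=0)
  nb ..##.: next=#  (t=1,i=8, bit6=1)
  nb ..#.#: next=.  (t=4,i=0, bit5=0)
  nb ..#..: next=#  (t=5,i=2, bit4=1)
  nb ...##: next=#  (t=0,i=9, bit3=1)
  nb ...#.: next=#  (t=5,i=1, bit2=1)
  nb ....#: next=#  (t=1,i=6, bit1=1)
  nb .....: next=.  (t=1,i=5, bit0=0)
  bits 10011010101010110110001001011110 = 2594923102

2594923102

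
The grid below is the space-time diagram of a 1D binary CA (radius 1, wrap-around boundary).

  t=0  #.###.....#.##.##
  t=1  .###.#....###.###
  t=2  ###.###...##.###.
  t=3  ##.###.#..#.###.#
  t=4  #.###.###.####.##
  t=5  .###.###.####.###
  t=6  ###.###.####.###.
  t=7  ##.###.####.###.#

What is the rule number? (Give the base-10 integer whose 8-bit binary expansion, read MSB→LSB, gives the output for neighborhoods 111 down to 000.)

188

  [7] ### => #  t=0,i=3
  [6] ##. => .  t=0,i=0
  [5] #.# => #  t=0,i=1
  [4] #.. => #  t=0,i=5
  [3] .## => #  t=0,i=2
  [2] .#. => #  t=0,i=10
  [1] ..# => .  t=0,i=9
  [0] ... => .  t=0,i=6
  bits 10111100 = 188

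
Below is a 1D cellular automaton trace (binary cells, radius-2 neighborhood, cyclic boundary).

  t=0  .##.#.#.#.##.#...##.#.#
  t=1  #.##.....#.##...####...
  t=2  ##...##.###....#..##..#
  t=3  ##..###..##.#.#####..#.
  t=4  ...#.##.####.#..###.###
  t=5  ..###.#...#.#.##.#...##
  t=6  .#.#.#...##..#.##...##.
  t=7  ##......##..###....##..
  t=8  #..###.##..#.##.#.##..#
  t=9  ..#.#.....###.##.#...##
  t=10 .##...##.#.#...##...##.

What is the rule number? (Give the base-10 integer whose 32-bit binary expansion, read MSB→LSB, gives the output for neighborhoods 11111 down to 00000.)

  nb #####: next=#  (t=3,i=16, bit31=1)
  nb ####.: next=#  (t=1,i=18, bit30=1)
  nb ###.#: next=.  (t=4,i=11, bit29=0)
  nb ###..: next=#  (t=1,i=19, bit28=1)
  nb ##.##: next=.  (t=2,i=7, bit27=0)
  nb ##.#.: next=#  (t=0,i=3, bit26=1)
  nb ##..#: next=.  (t=2,i=20, bit25=0)
  nb ##...: next=.  (t=1,i=4, bit24=0)
  nb #.###: next=.  (t=2,i=8, bit23=0)
  nb #.##.: next=.  (t=0,i=1, bit22=0)
  nb #.#.#: next=.  (t=0,i=4, bit21=0)
  nb #.#..: next=.  (t=0,i=13, bit20=0)
  nb #..##: next=#  (t=2,i=17, bit19=1)
  nb #..#.: next=#  (t=3,i=20, bit18=1)
  nb #...#: next=.  (t=0,i=15, bit17=0)
  nb #....: next=#  (t=1,i=5, bit16=1)
  nb .####: next=.  (t=1,i=17, bit15=0)
  nb .###.: next=#  (t=2,i=0, bit14=1)
  nb .##.#: next=#  (t=0,i=2, bit13=1)
  nb .##..: next=.  (t=1,i=3, bit12=0)
  nb .#.##: next=#  (t=0,i=0, bit11=1)
  nb .#.#.: next=.  (t=0,i=5, bit10=0)
  nb .#..#: next=#  (t=2,i=16, bit9=1)
  nb .#...: next=.  (t=0,i=14, bit8=0)
  nb ..###: next=.  (t=1,i=16, bit7=0)
  nb ..##.: next=#  (t=0,i=17, bit6=1)
  nb ..#.#: next=#  (t=1,i=0, bit5=1)
  nb ..#..: next=#  (t=2,i=15, bit4=1)
  nb ...##: next=#  (t=0,i=16, bit3=1)
  nb ...#.: next=#  (t=1,i=8, bit2=1)
  nb ....#: next=.  (t=1,i=7, bit1=0)
  nb .....: next=#  (t=1,i=6, bit0=1)
  bits 11010100000011010110101001111101 = 3557649021

3557649021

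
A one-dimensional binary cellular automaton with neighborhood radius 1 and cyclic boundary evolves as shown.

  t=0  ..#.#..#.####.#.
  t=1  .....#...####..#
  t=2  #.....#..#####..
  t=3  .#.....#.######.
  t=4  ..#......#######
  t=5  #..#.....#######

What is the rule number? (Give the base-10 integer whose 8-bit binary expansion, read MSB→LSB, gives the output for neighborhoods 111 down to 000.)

  [7] ### => #  t=0,i=10
  [6] ##. => #  t=0,i=12
  [5] #.# => .  t=0,i=3
  [4] #.. => #  t=0,i=5
  [3] .## => #  t=0,i=9
  [2] .#. => .  t=0,i=2
  [1] ..# => .  t=0,i=1
  [0] ... => .  t=0,i=0
  bits 11011000 = 216

216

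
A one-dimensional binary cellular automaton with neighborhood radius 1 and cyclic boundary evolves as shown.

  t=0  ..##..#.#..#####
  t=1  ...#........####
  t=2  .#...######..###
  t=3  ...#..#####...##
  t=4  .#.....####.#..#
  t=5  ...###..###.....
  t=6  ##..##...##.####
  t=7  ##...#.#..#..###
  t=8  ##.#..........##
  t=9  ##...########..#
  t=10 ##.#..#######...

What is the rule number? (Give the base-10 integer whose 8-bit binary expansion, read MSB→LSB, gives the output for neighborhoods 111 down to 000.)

193

  ### -> #   bit 7 = 1  t=0,i=12
  ##. -> #   bit 6 = 1  t=0,i=3
  #.# -> .   bit 5 = 0  t=0,i=7
  #.. -> .   bit 4 = 0  t=0,i=0
  .## -> .   bit 3 = 0  t=0,i=2
  .#. -> .   bit 2 = 0  t=0,i=6
  ..# -> .   bit 1 = 0  t=0,i=1
  ... -> #   bit 0 = 1  t=1,i=1
  bits 11000001 = 193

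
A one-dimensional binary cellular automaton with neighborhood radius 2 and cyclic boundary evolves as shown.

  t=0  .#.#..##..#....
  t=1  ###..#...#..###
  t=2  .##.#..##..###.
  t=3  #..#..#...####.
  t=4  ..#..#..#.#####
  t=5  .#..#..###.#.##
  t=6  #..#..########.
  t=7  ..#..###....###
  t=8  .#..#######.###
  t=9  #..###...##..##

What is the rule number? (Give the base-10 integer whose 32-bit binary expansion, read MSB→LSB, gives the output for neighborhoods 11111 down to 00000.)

  #####|.  b31=0 t=1,i=0
  ####.|#  b30=1 t=1,i=1
  ###.#|#  b29=1 t=3,i=13
  ###..|#  b28=1 t=1,i=2
  ##.##|.  b27=0 t=8,i=11
  ##.#.|#  b26=1 t=2,i=3
  ##..#|.  b25=0 t=0,i=8
  ##...|#  b24=1 t=7,i=8
  #.###|.  b23=0 t=4,i=10
  #.##.|#  b22=1 t=5,i=13
  #.#.#|#  b21=1 t=5,i=11
  #.#..|.  b20=0 t=0,i=3
  #..##|#  b19=1 t=0,i=5
  #..#.|#  b18=1 t=0,i=9
  #...#|#  b17=1 t=1,i=7
  #....|#  b16=1 t=0,i=12
  .####|#  b15=1 t=1,i=13
  .###.|#  b14=1 t=2,i=12
  .##.#|.  b13=0 t=2,i=2
  .##..|.  b12=0 t=0,i=7
  .#.##|#  b11=1 t=4,i=9
  .#.#.|#  b10=1 t=0,i=2
  .#..#|.  b9=0 t=0,i=4
  .#...|.  b8=0 t=0,i=11
  ..###|#  b7=1 t=1,i=12
  ..##.|.  b6=0 t=0,i=6
  ..#.#|#  b5=1 t=0,i=1
  ..#..|.  b4=0 t=0,i=10
  ...##|.  b3=0 t=3,i=9
  ...#.|#  b2=1 t=0,i=0
  ....#|#  b1=1 t=0,i=14
  .....|#  b0=1 t=0,i=13
  bits 01110101011011111100110010100111 = 1970261159

1970261159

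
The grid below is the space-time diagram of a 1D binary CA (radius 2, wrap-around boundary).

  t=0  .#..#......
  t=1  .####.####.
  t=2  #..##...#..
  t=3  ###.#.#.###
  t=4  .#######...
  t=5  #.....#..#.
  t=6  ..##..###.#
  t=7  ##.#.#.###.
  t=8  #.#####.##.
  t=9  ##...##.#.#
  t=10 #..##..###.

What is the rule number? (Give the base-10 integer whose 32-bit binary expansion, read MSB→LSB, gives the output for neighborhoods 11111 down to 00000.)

  ##### -> .   bit 31 = 0  t=3,i=0
  ####. -> #   bit 30 = 1  t=1,i=3
  ###.# -> #   bit 29 = 1  t=1,i=4
  ###.. -> .   bit 28 = 0  t=1,i=9
  ##.## -> .   bit 27 = 0  t=1,i=5
  ##.#. -> #   bit 26 = 1  t=3,i=3
  ##..# -> .   bit 25 = 0  t=1,i=10
  ##... -> .   bit 24 = 0  t=2,i=5
  #.### -> .   bit 23 = 0  t=1,i=6
  #.##. -> #   bit 22 = 1  t=7,i=0
  #.#.# -> #   bit 21 = 1  t=3,i=4
  #.#.. -> .   bit 20 = 0  t=5,i=0
  #..## -> #   bit 19 = 1  t=1,i=0
  #..#. -> #   bit 18 = 1  t=0,i=3
  #...# -> #   bit 17 = 1  t=2,i=6
  #.... -> #   bit 16 = 1  t=0,i=6
  .#### -> .   bit 15 = 0  t=1,i=2
  .###. -> #   bit 14 = 1  t=6,i=7
  .##.# -> .   bit 13 = 0  t=7,i=1
  .##.. -> #   bit 12 = 1  t=2,i=4
  .#.## -> #   bit 11 = 1  t=3,i=7
  .#.#. -> #   bit 10 = 1  t=3,i=5
  .#..# -> #   bit 9 = 1  t=0,i=2
  .#... -> .   bit 8 = 0  t=0,i=5
  ..### -> .   bit 7 = 0  t=1,i=1
  ..##. -> .   bit 6 = 0  t=2,i=3
  ..#.# -> .   bit 5 = 0  t=5,i=9
  ..#.. -> #   bit 4 = 1  t=0,i=1
  ...## -> #   bit 3 = 1  t=4,i=0
  ...#. -> .   bit 2 = 0  t=0,i=0
  ....# -> .   bit 1 = 0  t=0,i=10
  ..... -> #   bit 0 = 1  t=0,i=7
  bits 01100100011011110101111000011001 = 1685020185

1685020185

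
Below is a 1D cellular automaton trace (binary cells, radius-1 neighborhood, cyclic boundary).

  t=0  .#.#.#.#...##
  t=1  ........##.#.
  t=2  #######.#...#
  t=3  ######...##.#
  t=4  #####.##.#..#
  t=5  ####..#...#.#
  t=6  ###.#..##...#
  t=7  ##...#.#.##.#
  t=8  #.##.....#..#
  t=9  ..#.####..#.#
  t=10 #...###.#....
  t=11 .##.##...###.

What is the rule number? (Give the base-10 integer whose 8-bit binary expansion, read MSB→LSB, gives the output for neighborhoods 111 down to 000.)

153

  ### -> #   bit 7 = 1  t=2,i=0
  ##. -> .   bit 6 = 0  t=0,i=12
  #.# -> .   bit 5 = 0  t=0,i=0
  #.. -> #   bit 4 = 1  t=0,i=8
  .## -> #   bit 3 = 1  t=0,i=11
  .#. -> .   bit 2 = 0  t=0,i=1
  ..# -> .   bit 1 = 0  t=0,i=10
  ... -> #   bit 0 = 1  t=0,i=9
  bits 10011001 = 153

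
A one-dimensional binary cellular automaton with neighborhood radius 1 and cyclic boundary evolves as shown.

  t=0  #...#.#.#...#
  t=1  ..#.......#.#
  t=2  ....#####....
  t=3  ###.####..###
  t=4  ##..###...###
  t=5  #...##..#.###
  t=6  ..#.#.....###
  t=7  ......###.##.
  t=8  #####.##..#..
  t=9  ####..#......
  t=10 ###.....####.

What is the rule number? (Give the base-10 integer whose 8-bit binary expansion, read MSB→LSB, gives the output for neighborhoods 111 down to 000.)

137

  ### -> #   bit 7 = 1  t=2,i=5
  ##. -> .   bit 6 = 0  t=0,i=0
  #.# -> .   bit 5 = 0  t=0,i=5
  #.. -> .   bit 4 = 0  t=0,i=1
  .## -> #   bit 3 = 1  t=0,i=12
  .#. -> .   bit 2 = 0  t=0,i=4
  ..# -> .   bit 1 = 0  t=0,i=3
  ... -> #   bit 0 = 1  t=0,i=2
  bits 10001001 = 137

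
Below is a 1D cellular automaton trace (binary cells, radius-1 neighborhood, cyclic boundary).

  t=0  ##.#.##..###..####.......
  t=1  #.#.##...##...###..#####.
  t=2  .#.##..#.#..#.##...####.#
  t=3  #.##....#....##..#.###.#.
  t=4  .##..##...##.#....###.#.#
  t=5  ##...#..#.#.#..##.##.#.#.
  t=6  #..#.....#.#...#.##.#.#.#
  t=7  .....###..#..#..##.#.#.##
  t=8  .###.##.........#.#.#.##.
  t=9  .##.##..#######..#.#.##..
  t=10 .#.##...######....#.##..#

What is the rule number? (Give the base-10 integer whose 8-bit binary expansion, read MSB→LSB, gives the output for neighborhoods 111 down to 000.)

169

  ### -> #   bit 7 = 1  t=0,i=10
  ##. -> .   bit 6 = 0  t=0,i=1
  #.# -> #   bit 5 = 1  t=0,i=2
  #.. -> .   bit 4 = 0  t=0,i=7
  .## -> #   bit 3 = 1  t=0,i=0
  .#. -> .   bit 2 = 0  t=0,i=3
  ..# -> .   bit 1 = 0  t=0,i=8
  ... -> #   bit 0 = 1  t=0,i=19
  bits 10101001 = 169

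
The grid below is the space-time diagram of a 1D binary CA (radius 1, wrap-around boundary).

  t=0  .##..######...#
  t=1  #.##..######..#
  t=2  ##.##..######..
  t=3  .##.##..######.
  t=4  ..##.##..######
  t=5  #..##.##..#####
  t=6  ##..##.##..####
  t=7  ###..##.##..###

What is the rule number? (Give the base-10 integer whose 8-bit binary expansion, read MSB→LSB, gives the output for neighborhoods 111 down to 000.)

244

  nb ###: next=#  (t=0,i=6, bit7=1)
  nb ##.: next=#  (t=0,i=2, bit6=1)
  nb #.#: next=#  (t=0,i=0, bit5=1)
  nb #..: next=#  (t=0,i=3, bit4=1)
  nb .##: next=.  (t=0,i=1, bit3=0)
  nb .#.: next=#  (t=0,i=14, bit2=1)
  nb ..#: next=.  (t=0,i=4, bit1=0)
  nb ...: next=.  (t=0,i=12, bit0=0)
  bits 11110100 = 244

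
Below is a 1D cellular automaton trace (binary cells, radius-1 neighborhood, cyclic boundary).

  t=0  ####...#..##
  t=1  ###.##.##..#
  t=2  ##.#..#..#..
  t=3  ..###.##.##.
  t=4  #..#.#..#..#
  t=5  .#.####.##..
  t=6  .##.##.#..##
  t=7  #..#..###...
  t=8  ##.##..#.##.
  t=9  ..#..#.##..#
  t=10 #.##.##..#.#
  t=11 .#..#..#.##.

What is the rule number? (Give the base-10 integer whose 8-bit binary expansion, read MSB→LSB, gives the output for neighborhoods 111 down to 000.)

181

  ###|#  b7=1 t=0,i=0
  ##.|.  b6=0 t=0,i=3
  #.#|#  b5=1 t=1,i=3
  #..|#  b4=1 t=0,i=4
  .##|.  b3=0 t=0,i=10
  .#.|#  b2=1 t=0,i=7
  ..#|.  b1=0 t=0,i=6
  ...|#  b0=1 t=0,i=5
  bits 10110101 = 181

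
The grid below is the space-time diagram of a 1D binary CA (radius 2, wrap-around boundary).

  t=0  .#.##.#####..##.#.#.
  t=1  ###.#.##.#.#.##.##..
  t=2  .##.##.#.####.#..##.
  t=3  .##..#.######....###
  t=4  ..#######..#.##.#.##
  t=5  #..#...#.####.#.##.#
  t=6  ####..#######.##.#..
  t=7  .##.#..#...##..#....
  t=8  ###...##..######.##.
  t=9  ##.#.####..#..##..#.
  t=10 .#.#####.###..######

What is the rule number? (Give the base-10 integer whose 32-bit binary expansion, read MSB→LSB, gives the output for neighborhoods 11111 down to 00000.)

1671822461

  #####|.  b31=0 t=0,i=8
  ####.|#  b30=1 t=0,i=9
  ###.#|#  b29=1 t=1,i=2
  ###..|.  b28=0 t=0,i=10
  ##.##|.  b27=0 t=0,i=5
  ##.#.|.  b26=0 t=0,i=15
  ##..#|#  b25=1 t=0,i=11
  ##...|#  b24=1 t=3,i=13
  #.###|#  b23=1 t=0,i=6
  #.##.|.  b22=0 t=0,i=3
  #.#.#|#  b21=1 t=0,i=16
  #.#..|.  b20=0 t=0,i=18
  #..##|.  b19=0 t=0,i=12
  #..#.|#  b18=1 t=0,i=0
  #...#|.  b17=0 t=5,i=5
  #....|#  b16=1 t=3,i=14
  .####|#  b15=1 t=0,i=7
  .###.|#  b14=1 t=1,i=1
  .##.#|#  b13=1 t=0,i=4
  .##..|#  b12=1 t=1,i=17
  .#.##|#  b11=1 t=0,i=2
  .#.#.|#  b10=1 t=0,i=17
  .#..#|.  b9=0 t=0,i=19
  .#...|.  b8=0 t=5,i=4
  ..###|.  b7=0 t=1,i=0
  ..##.|#  b6=1 t=0,i=13
  ..#.#|#  b5=1 t=0,i=1
  ..#..|#  b4=1 t=5,i=3
  ...##|#  b3=1 t=3,i=16
  ...#.|#  b2=1 t=5,i=6
  ....#|.  b1=0 t=3,i=15
  .....|#  b0=1 t=7,i=18
  bits 01100011101001011111110001111101 = 1671822461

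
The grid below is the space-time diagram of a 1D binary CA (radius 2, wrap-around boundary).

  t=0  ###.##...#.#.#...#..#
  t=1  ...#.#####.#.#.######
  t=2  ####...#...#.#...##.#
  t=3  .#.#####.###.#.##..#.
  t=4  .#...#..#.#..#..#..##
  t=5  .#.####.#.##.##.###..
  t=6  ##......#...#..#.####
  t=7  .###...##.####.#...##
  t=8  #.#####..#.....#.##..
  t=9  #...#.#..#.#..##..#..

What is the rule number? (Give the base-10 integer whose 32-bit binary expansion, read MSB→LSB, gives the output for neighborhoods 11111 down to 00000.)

  #####|#  b31=1 t=1,i=7
  ####.|.  b30=0 t=0,i=1
  ###.#|.  b29=0 t=0,i=2
  ###..|#  b28=1 t=1,i=20
  ##.##|#  b27=1 t=0,i=3
  ##.#.|.  b26=0 t=1,i=10
  ##..#|.  b25=0 t=3,i=17
  ##...|#  b24=1 t=0,i=6
  #.###|.  b23=0 t=1,i=5
  #.##.|.  b22=0 t=0,i=4
  #.#.#|#  b21=1 t=0,i=11
  #.#..|#  b20=1 t=0,i=13
  #..##|#  b19=1 t=0,i=19
  #..#.|.  b18=0 t=3,i=0
  #...#|#  b17=1 t=0,i=7
  #....|#  b16=1 t=6,i=3
  .####|.  b15=0 t=0,i=0
  .###.|#  b14=1 t=3,i=10
  .##.#|.  b13=0 t=2,i=18
  .##..|#  b12=1 t=0,i=5
  .#.##|.  b11=0 t=1,i=4
  .#.#.|.  b10=0 t=0,i=10
  .#..#|#  b9=1 t=0,i=18
  .#...|.  b8=0 t=0,i=14
  ..###|#  b7=1 t=0,i=20
  ..##.|.  b6=0 t=2,i=17
  ..#.#|#  b5=1 t=0,i=9
  ..#..|#  b4=1 t=0,i=17
  ...##|#  b3=1 t=2,i=16
  ...#.|#  b2=1 t=0,i=8
  ....#|.  b1=0 t=6,i=6
  .....|.  b0=0 t=6,i=4
  bits 10011001001110110101001010111100 = 2570801852

2570801852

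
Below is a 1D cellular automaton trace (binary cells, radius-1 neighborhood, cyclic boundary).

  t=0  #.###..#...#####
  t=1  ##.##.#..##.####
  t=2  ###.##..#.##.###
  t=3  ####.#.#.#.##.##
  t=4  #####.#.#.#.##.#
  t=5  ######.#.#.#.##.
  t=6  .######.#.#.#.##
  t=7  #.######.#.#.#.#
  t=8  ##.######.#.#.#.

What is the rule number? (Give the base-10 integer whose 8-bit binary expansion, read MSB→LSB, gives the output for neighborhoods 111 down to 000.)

  [7] ### => #  t=0,i=3
  [6] ##. => #  t=0,i=0
  [5] #.# => #  t=0,i=1
  [4] #.. => .  t=0,i=5
  [3] .## => .  t=0,i=2
  [2] .#. => .  t=0,i=7
  [1] ..# => #  t=0,i=6
  [0] ... => #  t=0,i=9
  bits 11100011 = 227

227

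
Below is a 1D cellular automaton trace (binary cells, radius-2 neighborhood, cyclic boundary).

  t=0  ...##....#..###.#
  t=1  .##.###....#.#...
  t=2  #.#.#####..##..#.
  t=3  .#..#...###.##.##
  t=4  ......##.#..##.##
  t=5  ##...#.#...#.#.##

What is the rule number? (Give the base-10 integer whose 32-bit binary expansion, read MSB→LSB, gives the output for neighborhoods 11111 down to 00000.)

  ##### -> .   bit 31 = 0  t=2,i=6
  ####. -> .   bit 30 = 0  t=2,i=7
  ###.# -> .   bit 29 = 0  t=0,i=14
  ###.. -> #   bit 28 = 1  t=1,i=6
  ##.## -> .   bit 27 = 0  t=1,i=3
  ##.#. -> .   bit 26 = 0  t=0,i=15
  ##..# -> #   bit 25 = 1  t=2,i=9
  ##... -> #   bit 24 = 1  t=0,i=5
  #.### -> #   bit 23 = 1  t=1,i=4
  #.##. -> #   bit 22 = 1  t=3,i=12
  #.#.# -> .   bit 21 = 0  t=2,i=0
  #.#.. -> .   bit 20 = 0  t=0,i=16
  #..## -> #   bit 19 = 1  t=0,i=11
  #..#. -> .   bit 18 = 0  t=2,i=14
  #...# -> #   bit 17 = 1  t=0,i=1
  #.... -> #   bit 16 = 1  t=0,i=6
  .#### -> .   bit 15 = 0  t=2,i=5
  .###. -> #   bit 14 = 1  t=0,i=13
  .##.# -> #   bit 13 = 1  t=1,i=2
  .##.. -> #   bit 12 = 1  t=0,i=4
  .#.## -> .   bit 11 = 0  t=2,i=3
  .#.#. -> #   bit 10 = 1  t=1,i=12
  .#..# -> .   bit 9 = 0  t=0,i=10
  .#... -> .   bit 8 = 0  t=0,i=0
  ..### -> .   bit 7 = 0  t=0,i=12
  ..##. -> .   bit 6 = 0  t=0,i=3
  ..#.# -> #   bit 5 = 1  t=1,i=11
  ..#.. -> .   bit 4 = 0  t=0,i=9
  ...## -> #   bit 3 = 1  t=0,i=2
  ...#. -> .   bit 2 = 0  t=0,i=8
  ....# -> .   bit 1 = 0  t=0,i=7
  ..... -> .   bit 0 = 0  t=4,i=2
  bits 00010011110010110111010000101000 = 332100648

332100648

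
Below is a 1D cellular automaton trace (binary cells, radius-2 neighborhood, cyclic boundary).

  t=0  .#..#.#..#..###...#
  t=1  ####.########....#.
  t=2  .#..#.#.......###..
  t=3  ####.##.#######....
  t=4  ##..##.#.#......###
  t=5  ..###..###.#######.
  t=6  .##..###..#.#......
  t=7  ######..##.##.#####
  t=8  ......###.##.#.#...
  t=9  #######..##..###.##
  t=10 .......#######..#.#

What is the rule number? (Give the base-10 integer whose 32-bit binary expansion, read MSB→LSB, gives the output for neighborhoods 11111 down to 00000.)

176002783

  ##### -> .   bit 31 = 0  t=1,i=7
  ####. -> .   bit 30 = 0  t=1,i=2
  ###.# -> .   bit 29 = 0  t=1,i=3
  ###.. -> .   bit 28 = 0  t=0,i=14
  ##.## -> #   bit 27 = 1  t=1,i=4
  ##.#. -> .   bit 26 = 0  t=4,i=6
  ##..# -> #   bit 25 = 1  t=4,i=2
  ##... -> .   bit 24 = 0  t=0,i=15
  #.### -> .   bit 23 = 0  t=1,i=0
  #.##. -> #   bit 22 = 1  t=3,i=5
  #.#.# -> #   bit 21 = 1  t=4,i=7
  #.#.. -> #   bit 20 = 1  t=0,i=1
  #..## -> #   bit 19 = 1  t=0,i=11
  #..#. -> #   bit 18 = 1  t=0,i=3
  #...# -> .   bit 17 = 0  t=0,i=16
  #.... -> #   bit 16 = 1  t=1,i=14
  .#### -> #   bit 15 = 1  t=1,i=1
  .###. -> .   bit 14 = 0  t=0,i=13
  .##.# -> .   bit 13 = 0  t=3,i=6
  .##.. -> #   bit 12 = 1  t=6,i=2
  .#.## -> .   bit 11 = 0  t=1,i=18
  .#.#. -> #   bit 10 = 1  t=0,i=0
  .#..# -> #   bit 9 = 1  t=0,i=2
  .#... -> .   bit 8 = 0  t=2,i=7
  ..### -> #   bit 7 = 1  t=0,i=12
  ..##. -> #   bit 6 = 1  t=4,i=4
  ..#.# -> .   bit 5 = 0  t=0,i=4
  ..#.. -> #   bit 4 = 1  t=0,i=9
  ...## -> #   bit 3 = 1  t=2,i=13
  ...#. -> #   bit 2 = 1  t=0,i=17
  ....# -> #   bit 1 = 1  t=1,i=15
  ..... -> #   bit 0 = 1  t=2,i=9
  bits 00001010011111011001011011011111 = 176002783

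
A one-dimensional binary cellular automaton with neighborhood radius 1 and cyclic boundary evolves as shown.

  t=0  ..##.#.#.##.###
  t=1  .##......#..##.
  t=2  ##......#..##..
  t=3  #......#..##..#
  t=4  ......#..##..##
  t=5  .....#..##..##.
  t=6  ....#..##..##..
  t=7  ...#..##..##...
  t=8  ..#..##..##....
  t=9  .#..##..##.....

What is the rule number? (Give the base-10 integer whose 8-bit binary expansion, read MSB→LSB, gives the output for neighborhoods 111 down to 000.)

138

  nb ###: next=#  (t=0,i=13, bit7=1)
  nb ##.: next=.  (t=0,i=3, bit6=0)
  nb #.#: next=.  (t=0,i=4, bit5=0)
  nb #..: next=.  (t=0,i=0, bit4=0)
  nb .##: next=#  (t=0,i=2, bit3=1)
  nb .#.: next=.  (t=0,i=5, bit2=0)
  nb ..#: next=#  (t=0,i=1, bit1=1)
  nb ...: next=.  (t=1,i=4, bit0=0)
  bits 10001010 = 138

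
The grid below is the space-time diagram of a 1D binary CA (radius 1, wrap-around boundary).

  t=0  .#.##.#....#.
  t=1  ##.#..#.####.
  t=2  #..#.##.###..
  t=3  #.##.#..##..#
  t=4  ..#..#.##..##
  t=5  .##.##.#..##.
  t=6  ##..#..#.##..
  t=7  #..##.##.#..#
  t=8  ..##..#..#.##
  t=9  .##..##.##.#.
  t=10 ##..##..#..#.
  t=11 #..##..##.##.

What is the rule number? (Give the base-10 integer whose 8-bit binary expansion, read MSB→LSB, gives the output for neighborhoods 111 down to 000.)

143

  [7] ### => #  t=1,i=9
  [6] ##. => .  t=0,i=4
  [5] #.# => .  t=0,i=2
  [4] #.. => .  t=0,i=7
  [3] .## => #  t=0,i=3
  [2] .#. => #  t=0,i=1
  [1] ..# => #  t=0,i=0
  [0] ... => #  t=0,i=8
  bits 10001111 = 143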